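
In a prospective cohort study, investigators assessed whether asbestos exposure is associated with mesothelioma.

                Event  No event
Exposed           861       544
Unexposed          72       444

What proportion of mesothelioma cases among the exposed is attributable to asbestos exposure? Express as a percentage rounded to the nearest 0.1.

77.2

Cells: a = 861, b = 544, c = 72, d = 444.
Risk in exposed = 861/1405 = 0.61281; risk in unexposed = 72/516 = 0.13953.
RR = 0.61281/0.13953 = 4.39181
AR% = (RR − 1)/RR × 100 = (4.39181 − 1)/4.39181 × 100 = 77.2304%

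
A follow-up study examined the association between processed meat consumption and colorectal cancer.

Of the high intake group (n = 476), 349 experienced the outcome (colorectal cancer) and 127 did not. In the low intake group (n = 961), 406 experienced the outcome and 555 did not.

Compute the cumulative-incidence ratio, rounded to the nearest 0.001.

1.735

From the description: a = 349, b = 127, c = 406, d = 555.
Risk in exposed = 349/476 = 0.73319; risk in unexposed = 406/961 = 0.42248.
RR = 0.73319 / 0.42248 = 1.73546
The risk among the exposed is 1.74 times that among the unexposed.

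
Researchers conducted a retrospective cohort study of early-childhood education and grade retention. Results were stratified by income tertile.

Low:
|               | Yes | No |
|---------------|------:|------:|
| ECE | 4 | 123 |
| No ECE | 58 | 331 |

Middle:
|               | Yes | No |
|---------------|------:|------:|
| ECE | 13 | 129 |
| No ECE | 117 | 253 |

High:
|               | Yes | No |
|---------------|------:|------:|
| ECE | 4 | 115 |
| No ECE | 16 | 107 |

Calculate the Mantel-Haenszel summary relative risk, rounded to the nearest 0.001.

RR_MH = Σ(aᵢ·n₀ᵢ/nᵢ) / Σ(cᵢ·n₁ᵢ/nᵢ), with n₁ᵢ = aᵢ+bᵢ (exposed), n₀ᵢ = cᵢ+dᵢ (unexposed), nᵢ = n₁ᵢ+n₀ᵢ.
Stratum 1 (Low): n₁ = 127, n₀ = 389, n = 516; a·n₀/n = 4·389/516 = 3.0155; c·n₁/n = 58·127/516 = 14.2752
Stratum 2 (Middle): n₁ = 142, n₀ = 370, n = 512; a·n₀/n = 13·370/512 = 9.3945; c·n₁/n = 117·142/512 = 32.4492
Stratum 3 (High): n₁ = 119, n₀ = 123, n = 242; a·n₀/n = 4·123/242 = 2.0331; c·n₁/n = 16·119/242 = 7.8678
RR_MH = (3.0155 + 9.3945 + 2.0331) / (14.2752 + 32.4492 + 7.8678) = 14.4431 / 54.5922 = 0.26456

0.265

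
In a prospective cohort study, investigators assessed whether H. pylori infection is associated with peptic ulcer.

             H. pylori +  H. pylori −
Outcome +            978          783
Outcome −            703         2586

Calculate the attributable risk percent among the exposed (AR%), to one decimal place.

Reading the table with exposure as columns: a = 978 (H. pylori +, case), b = 703 (H. pylori +, non-case), c = 783 (H. pylori −, case), d = 2586.
Risk in exposed = 978/1681 = 0.58180; risk in unexposed = 783/3369 = 0.23241.
RR = 0.58180/0.23241 = 2.50329
AR% = (RR − 1)/RR × 100 = (2.50329 − 1)/2.50329 × 100 = 60.0525%

60.1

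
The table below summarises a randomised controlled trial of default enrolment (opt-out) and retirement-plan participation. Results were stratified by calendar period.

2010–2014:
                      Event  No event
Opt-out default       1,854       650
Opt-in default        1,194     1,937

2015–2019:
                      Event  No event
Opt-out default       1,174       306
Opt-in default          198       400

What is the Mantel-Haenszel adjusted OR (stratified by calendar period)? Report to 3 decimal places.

5.173

OR_MH = Σ(aᵢdᵢ/nᵢ) / Σ(bᵢcᵢ/nᵢ), where nᵢ is the stratum total.
Stratum 1 (2010–2014): n = 5635; a·d/n = 1854·1937/5635 = 637.3022; b·c/n = 650·1194/5635 = 137.7285
Stratum 2 (2015–2019): n = 2078; a·d/n = 1174·400/2078 = 225.9865; b·c/n = 306·198/2078 = 29.1569
OR_MH = (637.3022 + 225.9865) / (137.7285 + 29.1569) = 863.2887 / 166.8854 = 5.17294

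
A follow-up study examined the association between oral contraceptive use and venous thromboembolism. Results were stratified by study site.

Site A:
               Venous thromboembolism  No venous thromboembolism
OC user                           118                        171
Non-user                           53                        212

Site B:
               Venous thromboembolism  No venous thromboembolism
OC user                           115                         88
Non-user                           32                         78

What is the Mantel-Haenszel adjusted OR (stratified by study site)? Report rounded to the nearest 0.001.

OR_MH = Σ(aᵢdᵢ/nᵢ) / Σ(bᵢcᵢ/nᵢ), where nᵢ is the stratum total.
Stratum 1 (Site A): n = 554; a·d/n = 118·212/554 = 45.1552; b·c/n = 171·53/554 = 16.3592
Stratum 2 (Site B): n = 313; a·d/n = 115·78/313 = 28.6581; b·c/n = 88·32/313 = 8.9968
OR_MH = (45.1552 + 28.6581) / (16.3592 + 8.9968) = 73.8134 / 25.3560 = 2.91108

2.911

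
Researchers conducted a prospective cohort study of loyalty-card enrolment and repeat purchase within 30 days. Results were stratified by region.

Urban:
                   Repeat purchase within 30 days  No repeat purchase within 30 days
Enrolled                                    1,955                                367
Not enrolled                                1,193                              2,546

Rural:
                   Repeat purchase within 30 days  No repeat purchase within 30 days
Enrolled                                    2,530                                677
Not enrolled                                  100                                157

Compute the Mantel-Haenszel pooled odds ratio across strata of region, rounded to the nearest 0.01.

10.20

OR_MH = Σ(aᵢdᵢ/nᵢ) / Σ(bᵢcᵢ/nᵢ), where nᵢ is the stratum total.
Stratum 1 (Urban): n = 6061; a·d/n = 1955·2546/6061 = 821.2226; b·c/n = 367·1193/6061 = 72.2374
Stratum 2 (Rural): n = 3464; a·d/n = 2530·157/3464 = 114.6680; b·c/n = 677·100/3464 = 19.5439
OR_MH = (821.2226 + 114.6680) / (72.2374 + 19.5439) = 935.8906 / 91.7813 = 10.19696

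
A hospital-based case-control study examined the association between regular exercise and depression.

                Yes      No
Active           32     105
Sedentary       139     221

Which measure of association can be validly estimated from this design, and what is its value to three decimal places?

0.485

Cells: a = 32, b = 105, c = 139, d = 221.
This is a hospital-based case-control study: participants were sampled on outcome status, so risks in the source population cannot be estimated directly — relative risk is not valid here. The odds ratio is the appropriate measure.
OR = (a·d)/(b·c) = (32 × 221) / (105 × 139) = 7072 / 14595 = 0.48455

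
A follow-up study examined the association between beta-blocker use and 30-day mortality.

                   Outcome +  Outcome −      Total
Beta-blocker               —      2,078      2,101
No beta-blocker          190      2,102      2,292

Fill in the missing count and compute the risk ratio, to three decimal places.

The missing cell is in the exposed row: 2101 − 2078 = 23.
So a = 23, b = 2078, c = 190, d = 2102.
RR = [a/(a+b)] / [c/(c+d)] = (23/2101) / (190/2292) = 0.01095/0.08290 = 0.13206

0.132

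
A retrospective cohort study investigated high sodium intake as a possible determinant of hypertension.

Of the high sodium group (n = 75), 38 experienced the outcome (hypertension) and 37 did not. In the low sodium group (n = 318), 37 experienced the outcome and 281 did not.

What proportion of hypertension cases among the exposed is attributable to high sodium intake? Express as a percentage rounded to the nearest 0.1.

From the description: a = 38, b = 37, c = 37, d = 281.
Risk in exposed = 38/75 = 0.50667; risk in unexposed = 37/318 = 0.11635.
RR = 0.50667/0.11635 = 4.35459
AR% = (RR − 1)/RR × 100 = (4.35459 − 1)/4.35459 × 100 = 77.0357%

77.0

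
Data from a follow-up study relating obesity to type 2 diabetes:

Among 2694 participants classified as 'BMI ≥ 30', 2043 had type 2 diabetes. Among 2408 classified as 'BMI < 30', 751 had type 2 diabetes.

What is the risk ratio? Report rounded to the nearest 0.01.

From the description: a = 2043, b = 651, c = 751, d = 1657.
Risk in exposed = 2043/2694 = 0.75835; risk in unexposed = 751/2408 = 0.31188.
RR = 0.75835 / 0.31188 = 2.43157
The risk among the exposed is 2.43 times that among the unexposed.

2.43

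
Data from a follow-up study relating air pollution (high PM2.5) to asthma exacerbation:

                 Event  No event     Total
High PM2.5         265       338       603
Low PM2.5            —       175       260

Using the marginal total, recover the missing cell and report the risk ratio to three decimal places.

The missing cell is in the unexposed row: 260 − 175 = 85.
So a = 265, b = 338, c = 85, d = 175.
RR = [a/(a+b)] / [c/(c+d)] = (265/603) / (85/260) = 0.43947/0.32692 = 1.34426

1.344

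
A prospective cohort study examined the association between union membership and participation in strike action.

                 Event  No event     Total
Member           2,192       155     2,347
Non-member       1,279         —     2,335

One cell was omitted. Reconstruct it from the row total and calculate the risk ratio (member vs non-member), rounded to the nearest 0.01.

1.71

The missing cell is in the unexposed row: 2335 − 1279 = 1056.
So a = 2192, b = 155, c = 1279, d = 1056.
RR = [a/(a+b)] / [c/(c+d)] = (2192/2347) / (1279/2335) = 0.93396/0.54775 = 1.70508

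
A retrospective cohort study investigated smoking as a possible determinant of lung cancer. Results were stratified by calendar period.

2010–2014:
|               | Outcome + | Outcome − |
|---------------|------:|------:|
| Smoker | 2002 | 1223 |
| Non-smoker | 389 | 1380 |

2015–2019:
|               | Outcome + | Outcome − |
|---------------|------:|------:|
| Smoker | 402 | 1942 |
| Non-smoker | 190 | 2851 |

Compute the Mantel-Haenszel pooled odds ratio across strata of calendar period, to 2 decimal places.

4.68

OR_MH = Σ(aᵢdᵢ/nᵢ) / Σ(bᵢcᵢ/nᵢ), where nᵢ is the stratum total.
Stratum 1 (2010–2014): n = 4994; a·d/n = 2002·1380/4994 = 553.2159; b·c/n = 1223·389/4994 = 95.2637
Stratum 2 (2015–2019): n = 5385; a·d/n = 402·2851/5385 = 212.8323; b·c/n = 1942·190/5385 = 68.5200
OR_MH = (553.2159 + 212.8323) / (95.2637 + 68.5200) = 766.0482 / 163.7837 = 4.67719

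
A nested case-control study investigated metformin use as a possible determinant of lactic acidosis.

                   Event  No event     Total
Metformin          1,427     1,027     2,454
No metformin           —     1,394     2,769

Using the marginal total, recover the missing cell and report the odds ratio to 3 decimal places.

1.409

The missing cell is in the unexposed row: 2769 − 1394 = 1375.
So a = 1427, b = 1027, c = 1375, d = 1394.
OR = (a·d)/(b·c) = (1427 × 1394) / (1027 × 1375) = 1989238 / 1412125 = 1.40868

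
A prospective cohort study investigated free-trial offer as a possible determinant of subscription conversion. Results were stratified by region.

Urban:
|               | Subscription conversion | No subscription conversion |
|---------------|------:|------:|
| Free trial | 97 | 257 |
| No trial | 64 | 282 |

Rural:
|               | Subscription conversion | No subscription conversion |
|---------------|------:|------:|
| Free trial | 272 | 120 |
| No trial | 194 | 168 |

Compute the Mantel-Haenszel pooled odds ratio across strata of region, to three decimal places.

OR_MH = Σ(aᵢdᵢ/nᵢ) / Σ(bᵢcᵢ/nᵢ), where nᵢ is the stratum total.
Stratum 1 (Urban): n = 700; a·d/n = 97·282/700 = 39.0771; b·c/n = 257·64/700 = 23.4971
Stratum 2 (Rural): n = 754; a·d/n = 272·168/754 = 60.6048; b·c/n = 120·194/754 = 30.8753
OR_MH = (39.0771 + 60.6048) / (23.4971 + 30.8753) = 99.6819 / 54.3725 = 1.83332

1.833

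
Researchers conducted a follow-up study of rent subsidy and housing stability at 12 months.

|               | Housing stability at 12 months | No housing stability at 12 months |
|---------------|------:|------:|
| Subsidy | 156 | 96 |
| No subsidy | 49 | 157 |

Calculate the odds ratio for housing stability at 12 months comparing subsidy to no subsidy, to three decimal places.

5.207

Cells: a = 156, b = 96, c = 49, d = 157.
OR = (a·d)/(b·c) = (156 × 157) / (96 × 49) = 24492 / 4704 = 5.20663
The odds of housing stability at 12 months are about 5.21 times as high in the subsidy group.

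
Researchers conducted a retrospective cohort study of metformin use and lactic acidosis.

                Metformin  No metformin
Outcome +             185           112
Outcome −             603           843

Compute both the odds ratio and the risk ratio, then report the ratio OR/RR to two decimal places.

1.15

Reading the table with exposure as columns: a = 185 (Metformin, case), b = 603 (Metformin, non-case), c = 112 (No metformin, case), d = 843.
OR = (185·843)/(603·112) = 155955/67536 = 2.30921
Risk in exposed = 185/788 = 0.23477; risk in unexposed = 112/955 = 0.11728; RR = 2.00185
OR/RR = 2.30921 / 2.00185 = 1.15354
The outcome is not rare, so the OR lies further from 1 than the RR.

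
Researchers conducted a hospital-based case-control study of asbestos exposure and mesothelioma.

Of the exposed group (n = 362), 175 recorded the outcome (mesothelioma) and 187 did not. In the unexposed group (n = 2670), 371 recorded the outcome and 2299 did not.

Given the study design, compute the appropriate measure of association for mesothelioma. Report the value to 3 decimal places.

From the description: a = 175, b = 187, c = 371, d = 2299.
This is a hospital-based case-control study: participants were sampled on outcome status, so risks in the source population cannot be estimated directly — relative risk is not valid here. The odds ratio is the appropriate measure.
OR = (a·d)/(b·c) = (175 × 2299) / (187 × 371) = 402325 / 69377 = 5.79911

5.799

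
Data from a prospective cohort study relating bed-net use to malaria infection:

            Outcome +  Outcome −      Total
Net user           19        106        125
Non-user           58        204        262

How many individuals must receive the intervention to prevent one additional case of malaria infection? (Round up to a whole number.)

15

Risk in treated group = 19/125 = 0.15200; risk in control = 58/262 = 0.22137.
Absolute risk reduction = 0.22137 − 0.15200 = 0.06937
NNT = 1 / ARR = 1 / 0.06937 = 14.415 → round up → 15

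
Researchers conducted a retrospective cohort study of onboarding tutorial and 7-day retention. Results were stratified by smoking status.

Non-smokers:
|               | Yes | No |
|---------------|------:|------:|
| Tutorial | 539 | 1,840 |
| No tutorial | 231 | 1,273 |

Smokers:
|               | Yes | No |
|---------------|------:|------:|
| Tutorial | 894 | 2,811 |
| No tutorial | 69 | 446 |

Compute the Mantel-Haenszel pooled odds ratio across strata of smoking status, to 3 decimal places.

OR_MH = Σ(aᵢdᵢ/nᵢ) / Σ(bᵢcᵢ/nᵢ), where nᵢ is the stratum total.
Stratum 1 (Non-smokers): n = 3883; a·d/n = 539·1273/3883 = 176.7054; b·c/n = 1840·231/3883 = 109.4618
Stratum 2 (Smokers): n = 4220; a·d/n = 894·446/4220 = 94.4844; b·c/n = 2811·69/4220 = 45.9618
OR_MH = (176.7054 + 94.4844) / (109.4618 + 45.9618) = 271.1897 / 155.4236 = 1.74484

1.745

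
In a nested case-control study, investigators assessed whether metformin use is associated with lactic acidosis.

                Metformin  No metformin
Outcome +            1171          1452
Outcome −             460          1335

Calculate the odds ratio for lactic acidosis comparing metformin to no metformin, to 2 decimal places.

2.34

Reading the table with exposure as columns: a = 1171 (Metformin, case), b = 460 (Metformin, non-case), c = 1452 (No metformin, case), d = 1335.
OR = (a·d)/(b·c) = (1171 × 1335) / (460 × 1452) = 1563285 / 667920 = 2.34053
The odds of lactic acidosis are about 2.34 times as high in the metformin group.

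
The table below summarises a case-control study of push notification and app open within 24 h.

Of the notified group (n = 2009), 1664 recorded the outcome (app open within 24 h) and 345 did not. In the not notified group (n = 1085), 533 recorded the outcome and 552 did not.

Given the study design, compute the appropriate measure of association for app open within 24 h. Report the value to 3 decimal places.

4.995

From the description: a = 1664, b = 345, c = 533, d = 552.
This is a case-control study: participants were sampled on outcome status, so risks in the source population cannot be estimated directly — relative risk is not valid here. The odds ratio is the appropriate measure.
OR = (a·d)/(b·c) = (1664 × 552) / (345 × 533) = 918528 / 183885 = 4.99512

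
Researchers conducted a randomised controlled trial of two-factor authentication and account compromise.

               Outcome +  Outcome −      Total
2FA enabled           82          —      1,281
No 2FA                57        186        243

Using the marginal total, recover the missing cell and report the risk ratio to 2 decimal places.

The missing cell is in the exposed row: 1281 − 82 = 1199.
So a = 82, b = 1199, c = 57, d = 186.
RR = [a/(a+b)] / [c/(c+d)] = (82/1281) / (57/243) = 0.06401/0.23457 = 0.27290

0.27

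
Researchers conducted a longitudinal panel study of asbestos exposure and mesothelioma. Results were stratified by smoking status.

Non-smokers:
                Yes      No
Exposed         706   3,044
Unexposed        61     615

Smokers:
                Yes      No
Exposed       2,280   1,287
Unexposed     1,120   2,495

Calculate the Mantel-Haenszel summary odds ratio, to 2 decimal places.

OR_MH = Σ(aᵢdᵢ/nᵢ) / Σ(bᵢcᵢ/nᵢ), where nᵢ is the stratum total.
Stratum 1 (Non-smokers): n = 4426; a·d/n = 706·615/4426 = 98.0999; b·c/n = 3044·61/4426 = 41.9530
Stratum 2 (Smokers): n = 7182; a·d/n = 2280·2495/7182 = 792.0635; b·c/n = 1287·1120/7182 = 200.7018
OR_MH = (98.0999 + 792.0635) / (41.9530 + 200.7018) = 890.1634 / 242.6548 = 3.66844

3.67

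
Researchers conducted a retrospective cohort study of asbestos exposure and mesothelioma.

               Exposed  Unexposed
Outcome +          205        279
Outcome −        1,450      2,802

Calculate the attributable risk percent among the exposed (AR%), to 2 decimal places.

26.89

Reading the table with exposure as columns: a = 205 (Exposed, case), b = 1450 (Exposed, non-case), c = 279 (Unexposed, case), d = 2802.
Risk in exposed = 205/1655 = 0.12387; risk in unexposed = 279/3081 = 0.09056.
RR = 0.12387/0.09056 = 1.36787
AR% = (RR − 1)/RR × 100 = (1.36787 − 1)/1.36787 × 100 = 26.8934%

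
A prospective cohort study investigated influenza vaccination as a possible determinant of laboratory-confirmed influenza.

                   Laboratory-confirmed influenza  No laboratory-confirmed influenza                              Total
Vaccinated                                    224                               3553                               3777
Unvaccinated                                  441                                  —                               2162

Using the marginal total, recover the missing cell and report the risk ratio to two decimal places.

0.29

The missing cell is in the unexposed row: 2162 − 441 = 1721.
So a = 224, b = 3553, c = 441, d = 1721.
RR = [a/(a+b)] / [c/(c+d)] = (224/3777) / (441/2162) = 0.05931/0.20398 = 0.29075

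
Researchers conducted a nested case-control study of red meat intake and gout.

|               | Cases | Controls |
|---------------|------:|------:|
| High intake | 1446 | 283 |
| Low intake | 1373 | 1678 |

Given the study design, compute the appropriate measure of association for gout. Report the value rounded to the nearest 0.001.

6.245

Cells: a = 1446, b = 283, c = 1373, d = 1678.
This is a nested case-control study: participants were sampled on outcome status, so risks in the source population cannot be estimated directly — relative risk is not valid here. The odds ratio is the appropriate measure.
OR = (a·d)/(b·c) = (1446 × 1678) / (283 × 1373) = 2426388 / 388559 = 6.24458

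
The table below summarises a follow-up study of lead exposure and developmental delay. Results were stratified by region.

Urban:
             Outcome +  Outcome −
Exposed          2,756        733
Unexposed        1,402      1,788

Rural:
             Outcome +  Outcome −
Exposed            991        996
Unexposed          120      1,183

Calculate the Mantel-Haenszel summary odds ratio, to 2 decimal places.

OR_MH = Σ(aᵢdᵢ/nᵢ) / Σ(bᵢcᵢ/nᵢ), where nᵢ is the stratum total.
Stratum 1 (Urban): n = 6679; a·d/n = 2756·1788/6679 = 737.7943; b·c/n = 733·1402/6679 = 153.8652
Stratum 2 (Rural): n = 3290; a·d/n = 991·1183/3290 = 356.3383; b·c/n = 996·120/3290 = 36.3283
OR_MH = (737.7943 + 356.3383) / (153.8652 + 36.3283) = 1094.1326 / 190.1935 = 5.75273

5.75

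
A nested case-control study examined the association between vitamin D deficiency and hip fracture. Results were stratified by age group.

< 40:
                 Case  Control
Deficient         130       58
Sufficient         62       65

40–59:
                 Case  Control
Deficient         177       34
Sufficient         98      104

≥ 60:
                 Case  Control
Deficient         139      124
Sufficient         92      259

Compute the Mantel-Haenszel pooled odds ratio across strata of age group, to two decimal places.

OR_MH = Σ(aᵢdᵢ/nᵢ) / Σ(bᵢcᵢ/nᵢ), where nᵢ is the stratum total.
Stratum 1 (< 40): n = 315; a·d/n = 130·65/315 = 26.8254; b·c/n = 58·62/315 = 11.4159
Stratum 2 (40–59): n = 413; a·d/n = 177·104/413 = 44.5714; b·c/n = 34·98/413 = 8.0678
Stratum 3 (≥ 60): n = 614; a·d/n = 139·259/614 = 58.6336; b·c/n = 124·92/614 = 18.5798
OR_MH = (26.8254 + 44.5714 + 58.6336) / (11.4159 + 8.0678 + 18.5798) = 130.0304 / 38.0635 = 3.41615

3.42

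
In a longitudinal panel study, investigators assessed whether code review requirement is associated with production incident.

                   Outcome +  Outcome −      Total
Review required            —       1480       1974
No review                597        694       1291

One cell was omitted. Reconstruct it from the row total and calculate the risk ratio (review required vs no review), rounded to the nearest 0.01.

The missing cell is in the exposed row: 1974 − 1480 = 494.
So a = 494, b = 1480, c = 597, d = 694.
RR = [a/(a+b)] / [c/(c+d)] = (494/1974) / (597/1291) = 0.25025/0.46243 = 0.54117

0.54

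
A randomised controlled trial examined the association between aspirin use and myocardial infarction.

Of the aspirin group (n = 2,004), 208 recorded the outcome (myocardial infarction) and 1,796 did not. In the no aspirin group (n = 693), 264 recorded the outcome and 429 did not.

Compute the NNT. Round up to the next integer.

4

Risk in treated group = 208/2004 = 0.10379; risk in control = 264/693 = 0.38095.
Absolute risk reduction = 0.38095 − 0.10379 = 0.27716
NNT = 1 / ARR = 1 / 0.27716 = 3.608 → round up → 4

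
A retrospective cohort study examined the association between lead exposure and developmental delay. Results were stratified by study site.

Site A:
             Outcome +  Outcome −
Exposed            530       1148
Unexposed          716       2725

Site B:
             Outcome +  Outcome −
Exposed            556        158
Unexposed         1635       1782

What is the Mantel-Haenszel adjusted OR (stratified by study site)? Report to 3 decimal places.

OR_MH = Σ(aᵢdᵢ/nᵢ) / Σ(bᵢcᵢ/nᵢ), where nᵢ is the stratum total.
Stratum 1 (Site A): n = 5119; a·d/n = 530·2725/5119 = 282.1352; b·c/n = 1148·716/5119 = 160.5720
Stratum 2 (Site B): n = 4131; a·d/n = 556·1782/4131 = 239.8431; b·c/n = 158·1635/4131 = 62.5345
OR_MH = (282.1352 + 239.8431) / (160.5720 + 62.5345) = 521.9783 / 223.1065 = 2.33959

2.340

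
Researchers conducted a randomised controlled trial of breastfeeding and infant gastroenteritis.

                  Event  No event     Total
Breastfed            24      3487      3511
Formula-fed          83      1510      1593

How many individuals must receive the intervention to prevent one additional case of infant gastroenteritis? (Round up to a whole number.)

Risk in treated group = 24/3511 = 0.00684; risk in control = 83/1593 = 0.05210.
Absolute risk reduction = 0.05210 − 0.00684 = 0.04527
NNT = 1 / ARR = 1 / 0.04527 = 22.091 → round up → 23

23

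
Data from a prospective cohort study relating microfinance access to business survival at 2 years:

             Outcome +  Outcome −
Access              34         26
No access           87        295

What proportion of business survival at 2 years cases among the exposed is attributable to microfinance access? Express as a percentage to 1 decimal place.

Cells: a = 34, b = 26, c = 87, d = 295.
Risk in exposed = 34/60 = 0.56667; risk in unexposed = 87/382 = 0.22775.
RR = 0.56667/0.22775 = 2.48812
AR% = (RR − 1)/RR × 100 = (2.48812 − 1)/2.48812 × 100 = 59.8091%

59.8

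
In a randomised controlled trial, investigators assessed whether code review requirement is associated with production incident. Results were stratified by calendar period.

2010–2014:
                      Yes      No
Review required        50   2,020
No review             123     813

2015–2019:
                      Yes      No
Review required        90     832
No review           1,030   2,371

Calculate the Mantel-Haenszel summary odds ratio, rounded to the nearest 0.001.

OR_MH = Σ(aᵢdᵢ/nᵢ) / Σ(bᵢcᵢ/nᵢ), where nᵢ is the stratum total.
Stratum 1 (2010–2014): n = 3006; a·d/n = 50·813/3006 = 13.5230; b·c/n = 2020·123/3006 = 82.6547
Stratum 2 (2015–2019): n = 4323; a·d/n = 90·2371/4323 = 49.3616; b·c/n = 832·1030/4323 = 198.2327
OR_MH = (13.5230 + 49.3616) / (82.6547 + 198.2327) = 62.8845 / 280.8874 = 0.22388

0.224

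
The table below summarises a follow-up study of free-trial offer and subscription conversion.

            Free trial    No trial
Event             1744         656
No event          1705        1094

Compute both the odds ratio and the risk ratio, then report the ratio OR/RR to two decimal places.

Reading the table with exposure as columns: a = 1744 (Free trial, case), b = 1705 (Free trial, non-case), c = 656 (No trial, case), d = 1094.
OR = (1744·1094)/(1705·656) = 1907936/1118480 = 1.70583
Risk in exposed = 1744/3449 = 0.50565; risk in unexposed = 656/1750 = 0.37486; RR = 1.34892
OR/RR = 1.70583 / 1.34892 = 1.26459
The outcome is not rare, so the OR lies further from 1 than the RR.

1.26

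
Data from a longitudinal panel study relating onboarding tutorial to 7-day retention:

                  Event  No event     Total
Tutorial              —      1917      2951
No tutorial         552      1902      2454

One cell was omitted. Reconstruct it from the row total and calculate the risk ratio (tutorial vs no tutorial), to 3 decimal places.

1.558

The missing cell is in the exposed row: 2951 − 1917 = 1034.
So a = 1034, b = 1917, c = 552, d = 1902.
RR = [a/(a+b)] / [c/(c+d)] = (1034/2951) / (552/2454) = 0.35039/0.22494 = 1.55771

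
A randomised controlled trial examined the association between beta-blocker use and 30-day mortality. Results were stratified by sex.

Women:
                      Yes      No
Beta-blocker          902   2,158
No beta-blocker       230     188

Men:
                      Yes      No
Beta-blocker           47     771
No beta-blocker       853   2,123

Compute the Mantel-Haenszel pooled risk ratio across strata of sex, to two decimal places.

RR_MH = Σ(aᵢ·n₀ᵢ/nᵢ) / Σ(cᵢ·n₁ᵢ/nᵢ), with n₁ᵢ = aᵢ+bᵢ (exposed), n₀ᵢ = cᵢ+dᵢ (unexposed), nᵢ = n₁ᵢ+n₀ᵢ.
Stratum 1 (Women): n₁ = 3060, n₀ = 418, n = 3478; a·n₀/n = 902·418/3478 = 108.4060; c·n₁/n = 230·3060/3478 = 202.3577
Stratum 2 (Men): n₁ = 818, n₀ = 2976, n = 3794; a·n₀/n = 47·2976/3794 = 36.8666; c·n₁/n = 853·818/3794 = 183.9099
RR_MH = (108.4060 + 36.8666) / (202.3577 + 183.9099) = 145.2726 / 386.2675 = 0.37609

0.38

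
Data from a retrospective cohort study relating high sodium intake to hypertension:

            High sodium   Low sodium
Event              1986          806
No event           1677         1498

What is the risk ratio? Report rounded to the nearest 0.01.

Reading the table with exposure as columns: a = 1986 (High sodium, case), b = 1677 (High sodium, non-case), c = 806 (Low sodium, case), d = 1498.
Risk in exposed = 1986/3663 = 0.54218; risk in unexposed = 806/2304 = 0.34983.
RR = 0.54218 / 0.34983 = 1.54985
The risk among the exposed is 1.55 times that among the unexposed.

1.55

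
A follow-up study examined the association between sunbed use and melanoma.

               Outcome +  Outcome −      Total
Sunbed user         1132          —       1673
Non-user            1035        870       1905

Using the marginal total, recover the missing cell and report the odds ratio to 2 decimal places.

The missing cell is in the exposed row: 1673 − 1132 = 541.
So a = 1132, b = 541, c = 1035, d = 870.
OR = (a·d)/(b·c) = (1132 × 870) / (541 × 1035) = 984840 / 559935 = 1.75885

1.76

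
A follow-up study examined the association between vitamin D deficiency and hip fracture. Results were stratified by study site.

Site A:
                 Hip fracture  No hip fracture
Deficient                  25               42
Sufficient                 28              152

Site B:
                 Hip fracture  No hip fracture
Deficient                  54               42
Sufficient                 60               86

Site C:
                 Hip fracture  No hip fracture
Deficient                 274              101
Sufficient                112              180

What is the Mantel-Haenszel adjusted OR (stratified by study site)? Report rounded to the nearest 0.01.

3.38

OR_MH = Σ(aᵢdᵢ/nᵢ) / Σ(bᵢcᵢ/nᵢ), where nᵢ is the stratum total.
Stratum 1 (Site A): n = 247; a·d/n = 25·152/247 = 15.3846; b·c/n = 42·28/247 = 4.7611
Stratum 2 (Site B): n = 242; a·d/n = 54·86/242 = 19.1901; b·c/n = 42·60/242 = 10.4132
Stratum 3 (Site C): n = 667; a·d/n = 274·180/667 = 73.9430; b·c/n = 101·112/667 = 16.9595
OR_MH = (15.3846 + 19.1901 + 73.9430) / (4.7611 + 10.4132 + 16.9595) = 108.5177 / 32.1339 = 3.37705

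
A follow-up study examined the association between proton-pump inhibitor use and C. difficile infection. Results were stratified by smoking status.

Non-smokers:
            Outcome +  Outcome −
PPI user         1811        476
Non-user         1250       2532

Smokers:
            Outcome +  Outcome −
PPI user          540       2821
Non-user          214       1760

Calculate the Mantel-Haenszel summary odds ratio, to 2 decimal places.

OR_MH = Σ(aᵢdᵢ/nᵢ) / Σ(bᵢcᵢ/nᵢ), where nᵢ is the stratum total.
Stratum 1 (Non-smokers): n = 6069; a·d/n = 1811·2532/6069 = 755.5531; b·c/n = 476·1250/6069 = 98.0392
Stratum 2 (Smokers): n = 5335; a·d/n = 540·1760/5335 = 178.1443; b·c/n = 2821·214/5335 = 113.1573
OR_MH = (755.5531 + 178.1443) / (98.0392 + 113.1573) = 933.6975 / 211.1965 = 4.42099

4.42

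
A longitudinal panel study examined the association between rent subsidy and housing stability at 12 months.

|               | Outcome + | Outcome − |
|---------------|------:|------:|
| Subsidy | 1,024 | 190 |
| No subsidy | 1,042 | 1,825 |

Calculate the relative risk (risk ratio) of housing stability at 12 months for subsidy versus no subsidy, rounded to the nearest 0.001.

Cells: a = 1024, b = 190, c = 1042, d = 1825.
Risk in exposed = 1024/1214 = 0.84349; risk in unexposed = 1042/2867 = 0.36345.
RR = 0.84349 / 0.36345 = 2.32082
The risk among the exposed is 2.32 times that among the unexposed.

2.321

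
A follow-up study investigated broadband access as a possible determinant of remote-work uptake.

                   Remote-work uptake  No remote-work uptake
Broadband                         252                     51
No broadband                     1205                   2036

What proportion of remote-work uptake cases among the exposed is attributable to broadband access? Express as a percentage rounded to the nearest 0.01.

Cells: a = 252, b = 51, c = 1205, d = 2036.
Risk in exposed = 252/303 = 0.83168; risk in unexposed = 1205/3241 = 0.37180.
RR = 0.83168/0.37180 = 2.23692
AR% = (RR − 1)/RR × 100 = (2.23692 − 1)/2.23692 × 100 = 55.2956%

55.30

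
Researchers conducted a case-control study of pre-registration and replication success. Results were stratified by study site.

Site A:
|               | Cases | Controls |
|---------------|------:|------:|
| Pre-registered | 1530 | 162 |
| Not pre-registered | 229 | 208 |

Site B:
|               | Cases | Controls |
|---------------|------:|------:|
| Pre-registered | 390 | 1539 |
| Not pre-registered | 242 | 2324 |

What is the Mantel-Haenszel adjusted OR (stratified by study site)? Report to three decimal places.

3.501

OR_MH = Σ(aᵢdᵢ/nᵢ) / Σ(bᵢcᵢ/nᵢ), where nᵢ is the stratum total.
Stratum 1 (Site A): n = 2129; a·d/n = 1530·208/2129 = 149.4786; b·c/n = 162·229/2129 = 17.4251
Stratum 2 (Site B): n = 4495; a·d/n = 390·2324/4495 = 201.6374; b·c/n = 1539·242/4495 = 82.8561
OR_MH = (149.4786 + 201.6374) / (17.4251 + 82.8561) = 351.1160 / 100.2811 = 3.50132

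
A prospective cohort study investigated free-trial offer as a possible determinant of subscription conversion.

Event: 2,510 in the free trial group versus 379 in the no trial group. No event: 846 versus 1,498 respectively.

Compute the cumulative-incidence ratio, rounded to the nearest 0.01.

From the description: a = 2510, b = 846, c = 379, d = 1498.
Risk in exposed = 2510/3356 = 0.74791; risk in unexposed = 379/1877 = 0.20192.
RR = 0.74791 / 0.20192 = 3.70405
The risk among the exposed is 3.70 times that among the unexposed.

3.70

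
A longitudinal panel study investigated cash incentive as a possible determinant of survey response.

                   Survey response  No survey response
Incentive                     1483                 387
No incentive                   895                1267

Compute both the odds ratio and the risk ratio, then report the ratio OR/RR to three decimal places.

2.832

Cells: a = 1483, b = 387, c = 895, d = 1267.
OR = (1483·1267)/(387·895) = 1878961/346365 = 5.42480
Risk in exposed = 1483/1870 = 0.79305; risk in unexposed = 895/2162 = 0.41397; RR = 1.91572
OR/RR = 5.42480 / 1.91572 = 2.83173
The outcome is not rare, so the OR lies further from 1 than the RR.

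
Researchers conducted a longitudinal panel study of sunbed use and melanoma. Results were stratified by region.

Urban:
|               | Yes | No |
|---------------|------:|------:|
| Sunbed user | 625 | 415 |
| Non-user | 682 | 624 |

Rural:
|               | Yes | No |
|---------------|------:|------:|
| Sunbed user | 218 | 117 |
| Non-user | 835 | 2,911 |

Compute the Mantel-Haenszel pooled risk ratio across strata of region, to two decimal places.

1.48

RR_MH = Σ(aᵢ·n₀ᵢ/nᵢ) / Σ(cᵢ·n₁ᵢ/nᵢ), with n₁ᵢ = aᵢ+bᵢ (exposed), n₀ᵢ = cᵢ+dᵢ (unexposed), nᵢ = n₁ᵢ+n₀ᵢ.
Stratum 1 (Urban): n₁ = 1040, n₀ = 1306, n = 2346; a·n₀/n = 625·1306/2346 = 347.9327; c·n₁/n = 682·1040/2346 = 302.3359
Stratum 2 (Rural): n₁ = 335, n₀ = 3746, n = 4081; a·n₀/n = 218·3746/4081 = 200.1049; c·n₁/n = 835·335/4081 = 68.5432
RR_MH = (347.9327 + 200.1049) / (302.3359 + 68.5432) = 548.0375 / 370.8791 = 1.47767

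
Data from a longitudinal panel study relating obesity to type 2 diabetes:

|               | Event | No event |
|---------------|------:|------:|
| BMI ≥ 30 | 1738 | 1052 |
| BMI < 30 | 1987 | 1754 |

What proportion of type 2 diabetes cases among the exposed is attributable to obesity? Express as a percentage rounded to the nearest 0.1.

Cells: a = 1738, b = 1052, c = 1987, d = 1754.
Risk in exposed = 1738/2790 = 0.62294; risk in unexposed = 1987/3741 = 0.53114.
RR = 0.62294/0.53114 = 1.17283
AR% = (RR − 1)/RR × 100 = (1.17283 − 1)/1.17283 × 100 = 14.7362%

14.7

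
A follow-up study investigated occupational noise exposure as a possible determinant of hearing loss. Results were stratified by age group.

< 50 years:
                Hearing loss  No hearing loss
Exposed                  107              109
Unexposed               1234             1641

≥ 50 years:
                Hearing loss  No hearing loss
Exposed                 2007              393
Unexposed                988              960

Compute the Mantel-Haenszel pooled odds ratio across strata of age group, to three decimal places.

3.764

OR_MH = Σ(aᵢdᵢ/nᵢ) / Σ(bᵢcᵢ/nᵢ), where nᵢ is the stratum total.
Stratum 1 (< 50 years): n = 3091; a·d/n = 107·1641/3091 = 56.8059; b·c/n = 109·1234/3091 = 43.5154
Stratum 2 (≥ 50 years): n = 4348; a·d/n = 2007·960/4348 = 443.1279; b·c/n = 393·988/4348 = 89.3017
OR_MH = (56.8059 + 443.1279) / (43.5154 + 89.3017) = 499.9338 / 132.8171 = 3.76408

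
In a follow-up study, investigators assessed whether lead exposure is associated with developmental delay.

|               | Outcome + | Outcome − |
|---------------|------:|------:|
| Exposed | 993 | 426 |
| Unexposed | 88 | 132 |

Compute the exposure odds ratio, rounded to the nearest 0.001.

3.496

Cells: a = 993, b = 426, c = 88, d = 132.
OR = (a·d)/(b·c) = (993 × 132) / (426 × 88) = 131076 / 37488 = 3.49648
The odds of developmental delay are about 3.50 times as high in the exposed group.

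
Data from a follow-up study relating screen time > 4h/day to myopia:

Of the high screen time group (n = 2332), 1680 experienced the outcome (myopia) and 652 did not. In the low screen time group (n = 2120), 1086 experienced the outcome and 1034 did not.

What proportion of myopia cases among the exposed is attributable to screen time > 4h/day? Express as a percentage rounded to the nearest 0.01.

28.89

From the description: a = 1680, b = 652, c = 1086, d = 1034.
Risk in exposed = 1680/2332 = 0.72041; risk in unexposed = 1086/2120 = 0.51226.
RR = 0.72041/0.51226 = 1.40633
AR% = (RR − 1)/RR × 100 = (1.40633 − 1)/1.40633 × 100 = 28.8929%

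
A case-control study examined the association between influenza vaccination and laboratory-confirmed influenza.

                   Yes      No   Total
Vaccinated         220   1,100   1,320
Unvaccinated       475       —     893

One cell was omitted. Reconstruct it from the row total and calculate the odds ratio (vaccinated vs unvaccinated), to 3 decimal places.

The missing cell is in the unexposed row: 893 − 475 = 418.
So a = 220, b = 1100, c = 475, d = 418.
OR = (a·d)/(b·c) = (220 × 418) / (1100 × 475) = 91960 / 522500 = 0.17600

0.176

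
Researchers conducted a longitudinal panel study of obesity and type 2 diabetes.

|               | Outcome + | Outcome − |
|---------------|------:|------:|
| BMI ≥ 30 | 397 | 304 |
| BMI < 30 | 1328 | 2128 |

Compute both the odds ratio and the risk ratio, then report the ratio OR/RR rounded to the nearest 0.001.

Cells: a = 397, b = 304, c = 1328, d = 2128.
OR = (397·2128)/(304·1328) = 844816/403712 = 2.09262
Risk in exposed = 397/701 = 0.56633; risk in unexposed = 1328/3456 = 0.38426; RR = 1.47383
OR/RR = 2.09262 / 1.47383 = 1.41985
The outcome is not rare, so the OR lies further from 1 than the RR.

1.420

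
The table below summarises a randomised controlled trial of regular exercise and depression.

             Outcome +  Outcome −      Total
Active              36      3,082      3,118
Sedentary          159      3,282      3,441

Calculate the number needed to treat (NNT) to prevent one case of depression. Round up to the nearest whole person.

29

Risk in treated group = 36/3118 = 0.01155; risk in control = 159/3441 = 0.04621.
Absolute risk reduction = 0.04621 − 0.01155 = 0.03466
NNT = 1 / ARR = 1 / 0.03466 = 28.850 → round up → 29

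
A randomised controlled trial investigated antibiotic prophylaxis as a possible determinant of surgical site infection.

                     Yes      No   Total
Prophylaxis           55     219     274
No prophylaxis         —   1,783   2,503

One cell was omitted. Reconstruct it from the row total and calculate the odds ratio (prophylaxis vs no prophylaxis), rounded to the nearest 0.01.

0.62

The missing cell is in the unexposed row: 2503 − 1783 = 720.
So a = 55, b = 219, c = 720, d = 1783.
OR = (a·d)/(b·c) = (55 × 1783) / (219 × 720) = 98065 / 157680 = 0.62192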